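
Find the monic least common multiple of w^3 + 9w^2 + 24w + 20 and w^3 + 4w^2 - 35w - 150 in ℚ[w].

w^5 + 8w^4 - 15w^3 - 274w^2 - 740w - 600

Repeated division with remainder:
  w^3 + 9w^2 + 24w + 20 = (w^3 + 4w^2 - 35w - 150) + (5w^2 + 59w + 170)
  w^3 + 4w^2 - 35w - 150 = ((1/5)w - 39/25)(5w^2 + 59w + 170) + ((576/25)w + 576/5)
  5w^2 + 59w + 170 = ((125/576)w + 425/288)((576/25)w + 576/5) + (0)
Last nonzero remainder: (576/25)w + 576/5. Dividing through by 576/25 gives the monic gcd w + 5.
Then lcm(f, g) = f·g / gcd(f, g); expanding and making the result monic gives the answer.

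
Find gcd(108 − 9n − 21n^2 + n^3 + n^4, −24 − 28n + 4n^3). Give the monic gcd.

Apply the Euclidean algorithm:
  n^4 + n^3 − 21n^2 − 9n + 108 = ((1/4)n + 1/4)(4n^3 − 28n − 24) + (−14n^2 + 4n + 114)
  4n^3 − 28n − 24 = (−(2/7)n − 4/49)(−14n^2 + 4n + 114) + ((240/49)n − 720/49)
  −14n^2 + 4n + 114 = (−(343/120)n − 931/120)((240/49)n − 720/49) + (0)
Last nonzero remainder: (240/49)n − 720/49. Dividing through by 240/49 gives the monic gcd n − 3.

−3 + n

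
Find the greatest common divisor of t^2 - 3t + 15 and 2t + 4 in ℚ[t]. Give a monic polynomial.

1

Apply the Euclidean algorithm:
  t^2 - 3t + 15 = ((1/2)t - 5/2)(2t + 4) + (25)
  2t + 4 = ((2/25)t + 4/25)(25) + (0)
The last nonzero remainder is the constant 25, so the polynomials are coprime and gcd = 1.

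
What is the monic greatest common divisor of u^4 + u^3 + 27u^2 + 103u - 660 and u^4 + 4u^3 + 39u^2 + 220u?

u^3 + 4u^2 + 39u + 220

By polynomial division,
  u^4 + u^3 + 27u^2 + 103u - 660 = (u^4 + 4u^3 + 39u^2 + 220u) + (-3u^3 - 12u^2 - 117u - 660)
  u^4 + 4u^3 + 39u^2 + 220u = (-(1/3)u)(-3u^3 - 12u^2 - 117u - 660) + (0)
Last nonzero remainder: -3u^3 - 12u^2 - 117u - 660. Dividing through by -3 gives the monic gcd u^3 + 4u^2 + 39u + 220.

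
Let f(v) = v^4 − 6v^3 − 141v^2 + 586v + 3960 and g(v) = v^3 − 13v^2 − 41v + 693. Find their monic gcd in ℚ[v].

By polynomial division,
  v^4 − 6v^3 − 141v^2 + 586v + 3960 = (v + 7)(v^3 − 13v^2 − 41v + 693) + (−9v^2 + 180v − 891)
  v^3 − 13v^2 − 41v + 693 = (−(1/9)v − 7/9)(−9v^2 + 180v − 891) + (0)
Last nonzero remainder: −9v^2 + 180v − 891. Dividing through by −9 gives the monic gcd v^2 − 20v + 99.

v^2 − 20v + 99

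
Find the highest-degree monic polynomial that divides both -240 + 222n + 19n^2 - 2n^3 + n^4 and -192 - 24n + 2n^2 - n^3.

48 - 6n + n^2

By polynomial division,
  n^4 - 2n^3 + 19n^2 + 222n - 240 = (-n)(-n^3 + 2n^2 - 24n - 192) + (-5n^2 + 30n - 240)
  -n^3 + 2n^2 - 24n - 192 = ((1/5)n + 4/5)(-5n^2 + 30n - 240) + (0)
Last nonzero remainder: -5n^2 + 30n - 240. Dividing through by -5 gives the monic gcd n^2 - 6n + 48.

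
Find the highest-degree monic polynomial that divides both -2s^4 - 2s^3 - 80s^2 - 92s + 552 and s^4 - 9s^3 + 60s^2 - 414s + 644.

By polynomial division,
  -2s^4 - 2s^3 - 80s^2 - 92s + 552 = (-2)(s^4 - 9s^3 + 60s^2 - 414s + 644) + (-20s^3 + 40s^2 - 920s + 1840)
  s^4 - 9s^3 + 60s^2 - 414s + 644 = (-(1/20)s + 7/20)(-20s^3 + 40s^2 - 920s + 1840) + (0)
Last nonzero remainder: -20s^3 + 40s^2 - 920s + 1840. Dividing through by -20 gives the monic gcd s^3 - 2s^2 + 46s - 92.

s^3 - 2s^2 + 46s - 92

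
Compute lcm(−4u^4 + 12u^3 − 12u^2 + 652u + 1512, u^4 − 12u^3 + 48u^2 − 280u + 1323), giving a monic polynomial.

u^5 − 10u^4 + 24u^3 − 184u^2 + 763u + 2646

By polynomial division,
  −4u^4 + 12u^3 − 12u^2 + 652u + 1512 = (−4)(u^4 − 12u^3 + 48u^2 − 280u + 1323) + (−36u^3 + 180u^2 − 468u + 6804)
  u^4 − 12u^3 + 48u^2 − 280u + 1323 = (−(1/36)u + 7/36)(−36u^3 + 180u^2 − 468u + 6804) + (0)
Last nonzero remainder: −36u^3 + 180u^2 − 468u + 6804. Dividing through by −36 gives the monic gcd u^3 − 5u^2 + 13u − 189.
Then lcm(f, g) = f·g / gcd(f, g); expanding and making the result monic gives the answer.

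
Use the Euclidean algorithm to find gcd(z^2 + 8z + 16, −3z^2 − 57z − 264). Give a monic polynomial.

1

Euclidean algorithm in ℚ[z]:
  z^2 + 8z + 16 = (−1/3)(−3z^2 − 57z − 264) + (−11z − 72)
  −3z^2 − 57z − 264 = ((3/11)z + 411/121)(−11z − 72) + (−2352/121)
  −11z − 72 = ((1331/2352)z + 363/98)(−2352/121) + (0)
The last nonzero remainder is the constant −2352/121, so the polynomials are coprime and gcd = 1.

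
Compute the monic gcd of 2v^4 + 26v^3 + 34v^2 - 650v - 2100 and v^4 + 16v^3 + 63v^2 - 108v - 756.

v^2 + 13v + 42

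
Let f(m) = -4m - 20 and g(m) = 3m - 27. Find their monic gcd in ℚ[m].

Euclidean algorithm in ℚ[m]:
  -4m - 20 = (-4/3)(3m - 27) + (-56)
  3m - 27 = (-(3/56)m + 27/56)(-56) + (0)
The last nonzero remainder is the constant -56, so the polynomials are coprime and gcd = 1.

1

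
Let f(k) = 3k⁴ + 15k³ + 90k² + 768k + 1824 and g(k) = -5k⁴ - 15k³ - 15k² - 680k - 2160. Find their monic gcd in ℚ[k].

k² + 8k + 16

Euclidean algorithm in ℚ[k]:
  3k⁴ + 15k³ + 90k² + 768k + 1824 = (-3/5)(-5k⁴ - 15k³ - 15k² - 680k - 2160) + (6k³ + 81k² + 360k + 528)
  -5k⁴ - 15k³ - 15k² - 680k - 2160 = (-(5/6)k + 35/4)(6k³ + 81k² + 360k + 528) + (-(1695/4)k² - 3390k - 6780)
  6k³ + 81k² + 360k + 528 = (-(8/565)k - 44/565)(-(1695/4)k² - 3390k - 6780) + (0)
Last nonzero remainder: -(1695/4)k² - 3390k - 6780. Dividing through by -1695/4 gives the monic gcd k² + 8k + 16.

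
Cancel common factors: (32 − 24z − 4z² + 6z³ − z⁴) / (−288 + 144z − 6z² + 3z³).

By polynomial division,
  −z⁴ + 6z³ − 4z² − 24z + 32 = (−(1/3)z + 4/3)(3z³ − 6z² + 144z − 288) + (52z² − 312z + 416)
  3z³ − 6z² + 144z − 288 = ((3/52)z + 3/13)(52z² − 312z + 416) + (192z − 384)
  52z² − 312z + 416 = ((13/48)z − 13/12)(192z − 384) + (0)
Last nonzero remainder: 192z − 384. Dividing through by 192 gives the monic gcd z − 2.
Cancel z − 2 from numerator and denominator to get the reduced form.

(−16 + 4z + 4z² − z³)/(144 + 3z²)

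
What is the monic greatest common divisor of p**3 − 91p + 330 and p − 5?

p − 5

Euclidean algorithm in ℚ[p]:
  p**3 − 91p + 330 = (p**2 + 5p − 66)(p − 5) + (0)
The last nonzero remainder p − 5 is already monic.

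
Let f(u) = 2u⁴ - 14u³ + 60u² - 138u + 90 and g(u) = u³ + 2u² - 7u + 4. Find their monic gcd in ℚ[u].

u - 1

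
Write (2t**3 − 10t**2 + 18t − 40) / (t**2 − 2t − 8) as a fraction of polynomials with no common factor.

Euclidean algorithm in ℚ[t]:
  2t**3 − 10t**2 + 18t − 40 = (2t − 6)(t**2 − 2t − 8) + (22t − 88)
  t**2 − 2t − 8 = ((1/22)t + 1/11)(22t − 88) + (0)
Last nonzero remainder: 22t − 88. Dividing through by 22 gives the monic gcd t − 4.
Cancel t − 4 from numerator and denominator to get the reduced form.

(2t**2 − 2t + 10)/(t + 2)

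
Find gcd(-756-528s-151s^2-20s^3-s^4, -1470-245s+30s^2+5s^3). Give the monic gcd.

42+13s+s^2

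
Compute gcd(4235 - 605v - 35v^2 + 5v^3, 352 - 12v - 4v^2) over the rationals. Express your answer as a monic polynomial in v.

11 + v

By polynomial division,
  5v^3 - 35v^2 - 605v + 4235 = (-(5/4)v + 25/2)(-4v^2 - 12v + 352) + (-15v - 165)
  -4v^2 - 12v + 352 = ((4/15)v - 32/15)(-15v - 165) + (0)
Last nonzero remainder: -15v - 165. Dividing through by -15 gives the monic gcd v + 11.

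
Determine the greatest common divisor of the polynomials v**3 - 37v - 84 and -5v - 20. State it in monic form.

Repeated division with remainder:
  v**3 - 37v - 84 = (-(1/5)v**2 + (4/5)v + 21/5)(-5v - 20) + (0)
Last nonzero remainder: -5v - 20. Dividing through by -5 gives the monic gcd v + 4.

v + 4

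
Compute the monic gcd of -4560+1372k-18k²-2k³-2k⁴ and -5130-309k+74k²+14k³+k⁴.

By polynomial division,
  -2k⁴-2k³-18k²+1372k-4560 = (-2)(k⁴+14k³+74k²-309k-5130) + (26k³+130k²+754k-14820)
  k⁴+14k³+74k²-309k-5130 = ((1/26)k+9/26)(26k³+130k²+754k-14820) + (0)
Last nonzero remainder: 26k³+130k²+754k-14820. Dividing through by 26 gives the monic gcd k³+5k²+29k-570.

-570+29k+5k²+k³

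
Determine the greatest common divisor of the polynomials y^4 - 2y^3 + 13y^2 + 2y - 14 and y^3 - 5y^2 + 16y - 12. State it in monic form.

Euclidean algorithm in ℚ[y]:
  y^4 - 2y^3 + 13y^2 + 2y - 14 = (y + 3)(y^3 - 5y^2 + 16y - 12) + (12y^2 - 34y + 22)
  y^3 - 5y^2 + 16y - 12 = ((1/12)y - 13/72)(12y^2 - 34y + 22) + ((289/36)y - 289/36)
  12y^2 - 34y + 22 = ((432/289)y - 792/289)((289/36)y - 289/36) + (0)
Last nonzero remainder: (289/36)y - 289/36. Dividing through by 289/36 gives the monic gcd y - 1.

y - 1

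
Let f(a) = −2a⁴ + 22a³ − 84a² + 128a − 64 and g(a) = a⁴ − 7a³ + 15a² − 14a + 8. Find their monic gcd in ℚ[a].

a² − 6a + 8

Apply the Euclidean algorithm:
  −2a⁴ + 22a³ − 84a² + 128a − 64 = (−2)(a⁴ − 7a³ + 15a² − 14a + 8) + (8a³ − 54a² + 100a − 48)
  a⁴ − 7a³ + 15a² − 14a + 8 = ((1/8)a − 1/32)(8a³ − 54a² + 100a − 48) + ((13/16)a² − (39/8)a + 13/2)
  8a³ − 54a² + 100a − 48 = ((128/13)a − 96/13)((13/16)a² − (39/8)a + 13/2) + (0)
Last nonzero remainder: (13/16)a² − (39/8)a + 13/2. Dividing through by 13/16 gives the monic gcd a² − 6a + 8.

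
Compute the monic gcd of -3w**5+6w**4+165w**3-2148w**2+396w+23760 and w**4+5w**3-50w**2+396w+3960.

w**3-w**2-44w+660

Repeated division with remainder:
  -3w**5+6w**4+165w**3-2148w**2+396w+23760 = (-3w+21)(w**4+5w**3-50w**2+396w+3960) + (-90w**3+90w**2+3960w-59400)
  w**4+5w**3-50w**2+396w+3960 = (-(1/90)w-1/15)(-90w**3+90w**2+3960w-59400) + (0)
Last nonzero remainder: -90w**3+90w**2+3960w-59400. Dividing through by -90 gives the monic gcd w**3-w**2-44w+660.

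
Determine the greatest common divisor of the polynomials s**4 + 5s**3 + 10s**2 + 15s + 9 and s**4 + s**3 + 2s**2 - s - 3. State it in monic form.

s**3 + 2s**2 + 4s + 3

Repeated division with remainder:
  s**4 + 5s**3 + 10s**2 + 15s + 9 = (s**4 + s**3 + 2s**2 - s - 3) + (4s**3 + 8s**2 + 16s + 12)
  s**4 + s**3 + 2s**2 - s - 3 = ((1/4)s - 1/4)(4s**3 + 8s**2 + 16s + 12) + (0)
Last nonzero remainder: 4s**3 + 8s**2 + 16s + 12. Dividing through by 4 gives the monic gcd s**3 + 2s**2 + 4s + 3.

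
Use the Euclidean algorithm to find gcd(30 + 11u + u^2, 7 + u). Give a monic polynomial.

By polynomial division,
  u^2 + 11u + 30 = (u + 4)(u + 7) + (2)
  u + 7 = ((1/2)u + 7/2)(2) + (0)
The last nonzero remainder is the constant 2, so the polynomials are coprime and gcd = 1.

1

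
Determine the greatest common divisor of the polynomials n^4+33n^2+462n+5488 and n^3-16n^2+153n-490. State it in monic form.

n^2-11n+98

By polynomial division,
  n^4+33n^2+462n+5488 = (n+16)(n^3-16n^2+153n-490) + (136n^2-1496n+13328)
  n^3-16n^2+153n-490 = ((1/136)n-5/136)(136n^2-1496n+13328) + (0)
Last nonzero remainder: 136n^2-1496n+13328. Dividing through by 136 gives the monic gcd n^2-11n+98.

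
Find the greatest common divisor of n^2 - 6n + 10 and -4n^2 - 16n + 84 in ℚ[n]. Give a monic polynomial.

1

Apply the Euclidean algorithm:
  n^2 - 6n + 10 = (-1/4)(-4n^2 - 16n + 84) + (-10n + 31)
  -4n^2 - 16n + 84 = ((2/5)n + 71/25)(-10n + 31) + (-101/25)
  -10n + 31 = ((250/101)n - 775/101)(-101/25) + (0)
The last nonzero remainder is the constant -101/25, so the polynomials are coprime and gcd = 1.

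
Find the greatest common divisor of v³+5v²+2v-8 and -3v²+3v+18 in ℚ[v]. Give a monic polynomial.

v+2

Repeated division with remainder:
  v³+5v²+2v-8 = (-(1/3)v-2)(-3v²+3v+18) + (14v+28)
  -3v²+3v+18 = (-(3/14)v+9/14)(14v+28) + (0)
Last nonzero remainder: 14v+28. Dividing through by 14 gives the monic gcd v+2.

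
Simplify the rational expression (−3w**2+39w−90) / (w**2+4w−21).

Apply the Euclidean algorithm:
  −3w**2+39w−90 = (−3)(w**2+4w−21) + (51w−153)
  w**2+4w−21 = ((1/51)w+7/51)(51w−153) + (0)
Last nonzero remainder: 51w−153. Dividing through by 51 gives the monic gcd w−3.
Cancel w−3 from numerator and denominator to get the reduced form.

(−3w+30)/(w+7)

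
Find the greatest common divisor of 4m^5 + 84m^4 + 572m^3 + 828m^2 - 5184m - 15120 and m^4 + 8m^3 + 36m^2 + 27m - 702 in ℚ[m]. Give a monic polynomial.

Euclidean algorithm in ℚ[m]:
  4m^5 + 84m^4 + 572m^3 + 828m^2 - 5184m - 15120 = (4m + 52)(m^4 + 8m^3 + 36m^2 + 27m - 702) + (12m^3 - 1152m^2 - 3780m + 21384)
  m^4 + 8m^3 + 36m^2 + 27m - 702 = ((1/12)m + 26/3)(12m^3 - 1152m^2 - 3780m + 21384) + (10335m^2 + 31005m - 186030)
  12m^3 - 1152m^2 - 3780m + 21384 = ((4/3445)m - 396/3445)(10335m^2 + 31005m - 186030) + (0)
Last nonzero remainder: 10335m^2 + 31005m - 186030. Dividing through by 10335 gives the monic gcd m^2 + 3m - 18.

m^2 + 3m - 18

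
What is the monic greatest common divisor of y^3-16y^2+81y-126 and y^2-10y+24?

Apply the Euclidean algorithm:
  y^3-16y^2+81y-126 = (y-6)(y^2-10y+24) + (-3y+18)
  y^2-10y+24 = (-(1/3)y+4/3)(-3y+18) + (0)
Last nonzero remainder: -3y+18. Dividing through by -3 gives the monic gcd y-6.

y-6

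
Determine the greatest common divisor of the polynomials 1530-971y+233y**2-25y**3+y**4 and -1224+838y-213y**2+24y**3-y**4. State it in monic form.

Euclidean algorithm in ℚ[y]:
  y**4-25y**3+233y**2-971y+1530 = (-1)(-y**4+24y**3-213y**2+838y-1224) + (-y**3+20y**2-133y+306)
  -y**4+24y**3-213y**2+838y-1224 = (y-4)(-y**3+20y**2-133y+306) + (0)
Last nonzero remainder: -y**3+20y**2-133y+306. Dividing through by -1 gives the monic gcd y**3-20y**2+133y-306.

-306+133y-20y**2+y**3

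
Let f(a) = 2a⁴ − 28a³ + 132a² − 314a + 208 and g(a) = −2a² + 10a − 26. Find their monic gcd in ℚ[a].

Apply the Euclidean algorithm:
  2a⁴ − 28a³ + 132a² − 314a + 208 = (−a² + 9a − 8)(−2a² + 10a − 26) + (0)
Last nonzero remainder: −2a² + 10a − 26. Dividing through by −2 gives the monic gcd a² − 5a + 13.

a² − 5a + 13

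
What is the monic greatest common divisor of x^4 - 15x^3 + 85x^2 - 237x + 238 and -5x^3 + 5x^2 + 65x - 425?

By polynomial division,
  x^4 - 15x^3 + 85x^2 - 237x + 238 = (-(1/5)x + 14/5)(-5x^3 + 5x^2 + 65x - 425) + (84x^2 - 504x + 1428)
  -5x^3 + 5x^2 + 65x - 425 = (-(5/84)x - 25/84)(84x^2 - 504x + 1428) + (0)
Last nonzero remainder: 84x^2 - 504x + 1428. Dividing through by 84 gives the monic gcd x^2 - 6x + 17.

x^2 - 6x + 17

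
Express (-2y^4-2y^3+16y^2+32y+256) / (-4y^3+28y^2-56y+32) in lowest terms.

(y^3+5y^2+12y+32)/(2y^2-6y+4)

By polynomial division,
  -2y^4-2y^3+16y^2+32y+256 = ((1/2)y+4)(-4y^3+28y^2-56y+32) + (-68y^2+240y+128)
  -4y^3+28y^2-56y+32 = ((1/17)y-59/289)(-68y^2+240y+128) + (-(4200/289)y+16800/289)
  -68y^2+240y+128 = ((4913/1050)y+1156/525)(-(4200/289)y+16800/289) + (0)
Last nonzero remainder: -(4200/289)y+16800/289. Dividing through by -4200/289 gives the monic gcd y-4.
Cancel y-4 from numerator and denominator to get the reduced form.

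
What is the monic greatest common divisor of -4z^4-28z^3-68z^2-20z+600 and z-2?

z-2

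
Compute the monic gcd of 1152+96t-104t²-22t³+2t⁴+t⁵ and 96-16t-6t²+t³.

Euclidean algorithm in ℚ[t]:
  t⁵+2t⁴-22t³-104t²+96t+1152 = (t²+8t+42)(t³-6t²-16t+96) + (180t²-2880)
  t³-6t²-16t+96 = ((1/180)t-1/30)(180t²-2880) + (0)
Last nonzero remainder: 180t²-2880. Dividing through by 180 gives the monic gcd t²-16.

-16+t²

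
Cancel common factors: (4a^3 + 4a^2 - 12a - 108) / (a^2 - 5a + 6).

Repeated division with remainder:
  4a^3 + 4a^2 - 12a - 108 = (4a + 24)(a^2 - 5a + 6) + (84a - 252)
  a^2 - 5a + 6 = ((1/84)a - 1/42)(84a - 252) + (0)
Last nonzero remainder: 84a - 252. Dividing through by 84 gives the monic gcd a - 3.
Cancel a - 3 from numerator and denominator to get the reduced form.

(4a^2 + 16a + 36)/(a - 2)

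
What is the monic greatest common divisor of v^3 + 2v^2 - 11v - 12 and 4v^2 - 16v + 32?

1

Euclidean algorithm in ℚ[v]:
  v^3 + 2v^2 - 11v - 12 = ((1/4)v + 3/2)(4v^2 - 16v + 32) + (5v - 60)
  4v^2 - 16v + 32 = ((4/5)v + 32/5)(5v - 60) + (416)
  5v - 60 = ((5/416)v - 15/104)(416) + (0)
The last nonzero remainder is the constant 416, so the polynomials are coprime and gcd = 1.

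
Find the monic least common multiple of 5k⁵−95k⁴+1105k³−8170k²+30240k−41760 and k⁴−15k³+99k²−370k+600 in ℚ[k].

Repeated division with remainder:
  5k⁵−95k⁴+1105k³−8170k²+30240k−41760 = (5k−20)(k⁴−15k³+99k²−370k+600) + (310k³−4340k²+19840k−29760)
  k⁴−15k³+99k²−370k+600 = ((1/310)k−1/310)(310k³−4340k²+19840k−29760) + (21k²−210k+504)
  310k³−4340k²+19840k−29760 = ((310/21)k−1240/21)(21k²−210k+504) + (0)
Last nonzero remainder: 21k²−210k+504. Dividing through by 21 gives the monic gcd k²−10k+24.
Then lcm(f, g) = f·g / gcd(f, g); expanding and making the result monic gives the answer.

k⁷−24k⁶+341k⁵−3214k⁴+19743k³−79442k²+192960k−208800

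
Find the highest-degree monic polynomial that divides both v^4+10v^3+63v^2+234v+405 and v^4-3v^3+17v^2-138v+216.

Repeated division with remainder:
  v^4+10v^3+63v^2+234v+405 = (v^4-3v^3+17v^2-138v+216) + (13v^3+46v^2+372v+189)
  v^4-3v^3+17v^2-138v+216 = ((1/13)v-85/169)(13v^3+46v^2+372v+189) + ((1947/169)v^2+(5841/169)v+52569/169)
  13v^3+46v^2+372v+189 = ((2197/1947)v+1183/1947)((1947/169)v^2+(5841/169)v+52569/169) + (0)
Last nonzero remainder: (1947/169)v^2+(5841/169)v+52569/169. Dividing through by 1947/169 gives the monic gcd v^2+3v+27.

v^2+3v+27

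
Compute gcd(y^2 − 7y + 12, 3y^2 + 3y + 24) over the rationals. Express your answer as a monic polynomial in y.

1

By polynomial division,
  y^2 − 7y + 12 = (1/3)(3y^2 + 3y + 24) + (−8y + 4)
  3y^2 + 3y + 24 = (−(3/8)y − 9/16)(−8y + 4) + (105/4)
  −8y + 4 = (−(32/105)y + 16/105)(105/4) + (0)
The last nonzero remainder is the constant 105/4, so the polynomials are coprime and gcd = 1.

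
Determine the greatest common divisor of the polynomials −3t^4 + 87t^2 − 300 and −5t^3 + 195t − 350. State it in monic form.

t^2 − 7t + 10

Repeated division with remainder:
  −3t^4 + 87t^2 − 300 = ((3/5)t)(−5t^3 + 195t − 350) + (−30t^2 + 210t − 300)
  −5t^3 + 195t − 350 = ((1/6)t + 7/6)(−30t^2 + 210t − 300) + (0)
Last nonzero remainder: −30t^2 + 210t − 300. Dividing through by −30 gives the monic gcd t^2 − 7t + 10.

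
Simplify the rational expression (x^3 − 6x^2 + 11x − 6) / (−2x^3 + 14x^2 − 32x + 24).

(−x + 1)/(2x − 4)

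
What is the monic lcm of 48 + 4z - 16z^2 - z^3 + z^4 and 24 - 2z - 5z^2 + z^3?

-144 + 36z + 52z^2 - 13z^3 - 4z^4 + z^5

Euclidean algorithm in ℚ[z]:
  z^4 - z^3 - 16z^2 + 4z + 48 = (z + 4)(z^3 - 5z^2 - 2z + 24) + (6z^2 - 12z - 48)
  z^3 - 5z^2 - 2z + 24 = ((1/6)z - 1/2)(6z^2 - 12z - 48) + (0)
Last nonzero remainder: 6z^2 - 12z - 48. Dividing through by 6 gives the monic gcd z^2 - 2z - 8.
Then lcm(f, g) = f·g / gcd(f, g); expanding and making the result monic gives the answer.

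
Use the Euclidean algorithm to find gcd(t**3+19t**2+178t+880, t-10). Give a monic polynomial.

1

Apply the Euclidean algorithm:
  t**3+19t**2+178t+880 = (t**2+29t+468)(t-10) + (5560)
  t-10 = ((1/5560)t-1/556)(5560) + (0)
The last nonzero remainder is the constant 5560, so the polynomials are coprime and gcd = 1.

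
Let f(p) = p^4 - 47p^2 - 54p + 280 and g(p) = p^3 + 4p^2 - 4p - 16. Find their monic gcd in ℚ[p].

p^2 + 2p - 8

By polynomial division,
  p^4 - 47p^2 - 54p + 280 = (p - 4)(p^3 + 4p^2 - 4p - 16) + (-27p^2 - 54p + 216)
  p^3 + 4p^2 - 4p - 16 = (-(1/27)p - 2/27)(-27p^2 - 54p + 216) + (0)
Last nonzero remainder: -27p^2 - 54p + 216. Dividing through by -27 gives the monic gcd p^2 + 2p - 8.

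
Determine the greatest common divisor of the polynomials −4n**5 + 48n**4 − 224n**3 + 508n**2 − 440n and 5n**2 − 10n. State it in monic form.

Repeated division with remainder:
  −4n**5 + 48n**4 − 224n**3 + 508n**2 − 440n = (−(4/5)n**3 + 8n**2 − (144/5)n + 44)(5n**2 − 10n) + (0)
Last nonzero remainder: 5n**2 − 10n. Dividing through by 5 gives the monic gcd n**2 − 2n.

n**2 − 2n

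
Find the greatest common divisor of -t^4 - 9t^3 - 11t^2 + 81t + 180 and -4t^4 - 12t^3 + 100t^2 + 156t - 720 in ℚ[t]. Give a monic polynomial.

Repeated division with remainder:
  -t^4 - 9t^3 - 11t^2 + 81t + 180 = (1/4)(-4t^4 - 12t^3 + 100t^2 + 156t - 720) + (-6t^3 - 36t^2 + 42t + 360)
  -4t^4 - 12t^3 + 100t^2 + 156t - 720 = ((2/3)t - 2)(-6t^3 - 36t^2 + 42t + 360) + (0)
Last nonzero remainder: -6t^3 - 36t^2 + 42t + 360. Dividing through by -6 gives the monic gcd t^3 + 6t^2 - 7t - 60.

t^3 + 6t^2 - 7t - 60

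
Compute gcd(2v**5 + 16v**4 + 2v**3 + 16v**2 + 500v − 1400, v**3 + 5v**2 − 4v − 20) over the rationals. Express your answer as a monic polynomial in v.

Euclidean algorithm in ℚ[v]:
  2v**5 + 16v**4 + 2v**3 + 16v**2 + 500v − 1400 = (2v**2 + 6v − 20)(v**3 + 5v**2 − 4v − 20) + (180v**2 + 540v − 1800)
  v**3 + 5v**2 − 4v − 20 = ((1/180)v + 1/90)(180v**2 + 540v − 1800) + (0)
Last nonzero remainder: 180v**2 + 540v − 1800. Dividing through by 180 gives the monic gcd v**2 + 3v − 10.

v**2 + 3v − 10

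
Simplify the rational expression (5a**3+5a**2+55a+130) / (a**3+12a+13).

Apply the Euclidean algorithm:
  5a**3+5a**2+55a+130 = (5)(a**3+12a+13) + (5a**2−5a+65)
  a**3+12a+13 = ((1/5)a+1/5)(5a**2−5a+65) + (0)
Last nonzero remainder: 5a**2−5a+65. Dividing through by 5 gives the monic gcd a**2−a+13.
Cancel a**2−a+13 from numerator and denominator to get the reduced form.

(5a+10)/(a+1)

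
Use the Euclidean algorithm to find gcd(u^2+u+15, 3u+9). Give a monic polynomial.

By polynomial division,
  u^2+u+15 = ((1/3)u−2/3)(3u+9) + (21)
  3u+9 = ((1/7)u+3/7)(21) + (0)
The last nonzero remainder is the constant 21, so the polynomials are coprime and gcd = 1.

1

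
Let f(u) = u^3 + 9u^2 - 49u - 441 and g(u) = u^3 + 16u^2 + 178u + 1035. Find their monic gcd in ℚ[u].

Euclidean algorithm in ℚ[u]:
  u^3 + 9u^2 - 49u - 441 = (u^3 + 16u^2 + 178u + 1035) + (-7u^2 - 227u - 1476)
  u^3 + 16u^2 + 178u + 1035 = (-(1/7)u + 115/49)(-7u^2 - 227u - 1476) + ((24495/49)u + 220455/49)
  -7u^2 - 227u - 1476 = (-(343/24495)u - 8036/24495)((24495/49)u + 220455/49) + (0)
Last nonzero remainder: (24495/49)u + 220455/49. Dividing through by 24495/49 gives the monic gcd u + 9.

u + 9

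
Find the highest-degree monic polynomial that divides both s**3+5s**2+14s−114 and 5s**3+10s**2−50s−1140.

Repeated division with remainder:
  s**3+5s**2+14s−114 = (1/5)(5s**3+10s**2−50s−1140) + (3s**2+24s+114)
  5s**3+10s**2−50s−1140 = ((5/3)s−10)(3s**2+24s+114) + (0)
Last nonzero remainder: 3s**2+24s+114. Dividing through by 3 gives the monic gcd s**2+8s+38.

s**2+8s+38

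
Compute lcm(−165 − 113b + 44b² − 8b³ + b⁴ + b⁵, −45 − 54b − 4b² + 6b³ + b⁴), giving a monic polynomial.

Repeated division with remainder:
  b⁵ + b⁴ − 8b³ + 44b² − 113b − 165 = (b − 5)(b⁴ + 6b³ − 4b² − 54b − 45) + (26b³ + 78b² − 338b − 390)
  b⁴ + 6b³ − 4b² − 54b − 45 = ((1/26)b + 3/26)(26b³ + 78b² − 338b − 390) + (0)
Last nonzero remainder: 26b³ + 78b² − 338b − 390. Dividing through by 26 gives the monic gcd b³ + 3b² − 13b − 15.
Then lcm(f, g) = f·g / gcd(f, g); expanding and making the result monic gives the answer.

−495 − 504b + 19b² + 20b³ − 5b⁴ + 4b⁵ + b⁶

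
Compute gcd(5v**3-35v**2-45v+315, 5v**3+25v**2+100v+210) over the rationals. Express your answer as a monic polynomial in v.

v+3

Euclidean algorithm in ℚ[v]:
  5v**3-35v**2-45v+315 = (5v**3+25v**2+100v+210) + (-60v**2-145v+105)
  5v**3+25v**2+100v+210 = (-(1/12)v-31/144)(-60v**2-145v+105) + ((11165/144)v+11165/48)
  -60v**2-145v+105 = (-(1728/2233)v+144/319)((11165/144)v+11165/48) + (0)
Last nonzero remainder: (11165/144)v+11165/48. Dividing through by 11165/144 gives the monic gcd v+3.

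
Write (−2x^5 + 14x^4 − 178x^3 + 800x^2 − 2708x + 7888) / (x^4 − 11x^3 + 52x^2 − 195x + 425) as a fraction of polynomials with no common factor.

Repeated division with remainder:
  −2x^5 + 14x^4 − 178x^3 + 800x^2 − 2708x + 7888 = (−2x − 8)(x^4 − 11x^3 + 52x^2 − 195x + 425) + (−162x^3 + 826x^2 − 3418x + 11288)
  x^4 − 11x^3 + 52x^2 − 195x + 425 = (−(1/162)x + 239/6561)(−162x^3 + 826x^2 − 3418x + 11288) + ((5329/6561)x^2 − (5329/6561)x + 90593/6561)
  −162x^3 + 826x^2 − 3418x + 11288 = (−(1062882/5329)x + 4356504/5329)((5329/6561)x^2 − (5329/6561)x + 90593/6561) + (0)
Last nonzero remainder: (5329/6561)x^2 − (5329/6561)x + 90593/6561. Dividing through by 5329/6561 gives the monic gcd x^2 − x + 17.
Cancel x^2 − x + 17 from numerator and denominator to get the reduced form.

(−2x^3 + 12x^2 − 132x + 464)/(x^2 − 10x + 25)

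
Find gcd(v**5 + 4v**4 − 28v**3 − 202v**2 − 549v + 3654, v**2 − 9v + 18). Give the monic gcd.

Repeated division with remainder:
  v**5 + 4v**4 − 28v**3 − 202v**2 − 549v + 3654 = (v**3 + 13v**2 + 71v + 203)(v**2 − 9v + 18) + (0)
The last nonzero remainder v**2 − 9v + 18 is already monic.

v**2 − 9v + 18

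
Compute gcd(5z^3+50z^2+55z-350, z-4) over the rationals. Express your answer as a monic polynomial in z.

1

Repeated division with remainder:
  5z^3+50z^2+55z-350 = (5z^2+70z+335)(z-4) + (990)
  z-4 = ((1/990)z-2/495)(990) + (0)
The last nonzero remainder is the constant 990, so the polynomials are coprime and gcd = 1.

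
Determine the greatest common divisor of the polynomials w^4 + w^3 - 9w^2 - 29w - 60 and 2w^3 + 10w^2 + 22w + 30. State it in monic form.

w^3 + 5w^2 + 11w + 15

By polynomial division,
  w^4 + w^3 - 9w^2 - 29w - 60 = ((1/2)w - 2)(2w^3 + 10w^2 + 22w + 30) + (0)
Last nonzero remainder: 2w^3 + 10w^2 + 22w + 30. Dividing through by 2 gives the monic gcd w^3 + 5w^2 + 11w + 15.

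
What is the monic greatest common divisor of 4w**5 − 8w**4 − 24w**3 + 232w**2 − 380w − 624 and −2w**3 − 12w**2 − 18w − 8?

Apply the Euclidean algorithm:
  4w**5 − 8w**4 − 24w**3 + 232w**2 − 380w − 624 = (−2w**2 + 16w − 66)(−2w**3 − 12w**2 − 18w − 8) + (−288w**2 − 1440w − 1152)
  −2w**3 − 12w**2 − 18w − 8 = ((1/144)w + 1/144)(−288w**2 − 1440w − 1152) + (0)
Last nonzero remainder: −288w**2 − 1440w − 1152. Dividing through by −288 gives the monic gcd w**2 + 5w + 4.

w**2 + 5w + 4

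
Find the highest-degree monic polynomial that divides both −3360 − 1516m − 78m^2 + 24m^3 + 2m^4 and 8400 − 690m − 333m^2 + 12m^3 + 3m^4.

Repeated division with remainder:
  2m^4 + 24m^3 − 78m^2 − 1516m − 3360 = (2/3)(3m^4 + 12m^3 − 333m^2 − 690m + 8400) + (16m^3 + 144m^2 − 1056m − 8960)
  3m^4 + 12m^3 − 333m^2 − 690m + 8400 = ((3/16)m − 15/16)(16m^3 + 144m^2 − 1056m − 8960) + (0)
Last nonzero remainder: 16m^3 + 144m^2 − 1056m − 8960. Dividing through by 16 gives the monic gcd m^3 + 9m^2 − 66m − 560.

−560 − 66m + 9m^2 + m^3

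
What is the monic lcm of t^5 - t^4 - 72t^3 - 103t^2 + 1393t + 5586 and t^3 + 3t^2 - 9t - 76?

By polynomial division,
  t^5 - t^4 - 72t^3 - 103t^2 + 1393t + 5586 = (t^2 - 4t - 51)(t^3 + 3t^2 - 9t - 76) + (90t^2 + 630t + 1710)
  t^3 + 3t^2 - 9t - 76 = ((1/90)t - 2/45)(90t^2 + 630t + 1710) + (0)
Last nonzero remainder: 90t^2 + 630t + 1710. Dividing through by 90 gives the monic gcd t^2 + 7t + 19.
Then lcm(f, g) = f·g / gcd(f, g); expanding and making the result monic gives the answer.

t^6 - 5t^5 - 68t^4 + 185t^3 + 1805t^2 + 14t - 22344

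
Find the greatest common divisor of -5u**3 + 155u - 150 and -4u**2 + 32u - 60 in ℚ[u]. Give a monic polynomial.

u - 5

Apply the Euclidean algorithm:
  -5u**3 + 155u - 150 = ((5/4)u + 10)(-4u**2 + 32u - 60) + (-90u + 450)
  -4u**2 + 32u - 60 = ((2/45)u - 2/15)(-90u + 450) + (0)
Last nonzero remainder: -90u + 450. Dividing through by -90 gives the monic gcd u - 5.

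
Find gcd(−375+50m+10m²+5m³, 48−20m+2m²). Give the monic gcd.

By polynomial division,
  5m³+10m²+50m−375 = ((5/2)m+30)(2m²−20m+48) + (530m−1815)
  2m²−20m+48 = ((1/265)m−697/28090)(530m−1815) + (16653/5618)
  530m−1815 = ((2977540/16653)m−3398890/5551)(16653/5618) + (0)
The last nonzero remainder is the constant 16653/5618, so the polynomials are coprime and gcd = 1.

1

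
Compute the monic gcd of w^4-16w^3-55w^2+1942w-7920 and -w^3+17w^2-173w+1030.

w-10

Euclidean algorithm in ℚ[w]:
  w^4-16w^3-55w^2+1942w-7920 = (-w-1)(-w^3+17w^2-173w+1030) + (-211w^2+2799w-6890)
  -w^3+17w^2-173w+1030 = ((1/211)w-788/44521)(-211w^2+2799w-6890) + (-(4042731/44521)w+40427310/44521)
  -211w^2+2799w-6890 = ((9393931/4042731)w-30674969/4042731)(-(4042731/44521)w+40427310/44521) + (0)
Last nonzero remainder: -(4042731/44521)w+40427310/44521. Dividing through by -4042731/44521 gives the monic gcd w-10.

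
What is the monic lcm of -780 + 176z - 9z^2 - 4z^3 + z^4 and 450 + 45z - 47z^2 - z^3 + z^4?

By polynomial division,
  z^4 - 4z^3 - 9z^2 + 176z - 780 = (z^4 - z^3 - 47z^2 + 45z + 450) + (-3z^3 + 38z^2 + 131z - 1230)
  z^4 - z^3 - 47z^2 + 45z + 450 = (-(1/3)z - 35/9)(-3z^3 + 38z^2 + 131z - 1230) + ((1300/9)z^2 + (1300/9)z - 13000/3)
  -3z^3 + 38z^2 + 131z - 1230 = (-(27/1300)z + 369/1300)((1300/9)z^2 + (1300/9)z - 13000/3) + (0)
Last nonzero remainder: (1300/9)z^2 + (1300/9)z - 13000/3. Dividing through by 1300/9 gives the monic gcd z^2 + z - 30.
Then lcm(f, g) = f·g / gcd(f, g); expanding and making the result monic gives the answer.

11700 - 1080z - 997z^2 + 254z^3 - 16z^4 - 6z^5 + z^6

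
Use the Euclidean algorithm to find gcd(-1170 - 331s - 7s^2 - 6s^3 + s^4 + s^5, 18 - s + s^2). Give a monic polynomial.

18 - s + s^2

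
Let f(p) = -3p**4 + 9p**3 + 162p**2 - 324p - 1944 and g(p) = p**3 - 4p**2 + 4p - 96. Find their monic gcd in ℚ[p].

Euclidean algorithm in ℚ[p]:
  -3p**4 + 9p**3 + 162p**2 - 324p - 1944 = (-3p - 3)(p**3 - 4p**2 + 4p - 96) + (162p**2 - 600p - 2232)
  p**3 - 4p**2 + 4p - 96 = ((1/162)p - 4/2187)(162p**2 - 600p - 2232) + ((12160/729)p - 24320/243)
  162p**2 - 600p - 2232 = ((59049/6080)p + 67797/3040)((12160/729)p - 24320/243) + (0)
Last nonzero remainder: (12160/729)p - 24320/243. Dividing through by 12160/729 gives the monic gcd p - 6.

p - 6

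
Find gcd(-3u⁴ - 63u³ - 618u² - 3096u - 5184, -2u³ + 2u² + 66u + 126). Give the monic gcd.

Repeated division with remainder:
  -3u⁴ - 63u³ - 618u² - 3096u - 5184 = ((3/2)u + 33)(-2u³ + 2u² + 66u + 126) + (-783u² - 5463u - 9342)
  -2u³ + 2u² + 66u + 126 = ((2/783)u - 1388/68121)(-783u² - 5463u - 9342) + (-(162350/7569)u - 162350/2523)
  -783u² - 5463u - 9342 = ((5926527/162350)u + 11784933/81175)(-(162350/7569)u - 162350/2523) + (0)
Last nonzero remainder: -(162350/7569)u - 162350/2523. Dividing through by -162350/7569 gives the monic gcd u + 3.

u + 3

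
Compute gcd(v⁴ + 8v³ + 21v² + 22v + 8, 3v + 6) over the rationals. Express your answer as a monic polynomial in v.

Apply the Euclidean algorithm:
  v⁴ + 8v³ + 21v² + 22v + 8 = ((1/3)v³ + 2v² + 3v + 4/3)(3v + 6) + (0)
Last nonzero remainder: 3v + 6. Dividing through by 3 gives the monic gcd v + 2.

v + 2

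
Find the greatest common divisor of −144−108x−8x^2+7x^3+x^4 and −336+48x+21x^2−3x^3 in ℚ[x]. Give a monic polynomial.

By polynomial division,
  x^4+7x^3−8x^2−108x−144 = (−(1/3)x−14/3)(−3x^3+21x^2+48x−336) + (106x^2+4x−1712)
  −3x^3+21x^2+48x−336 = (−(3/106)x+1119/5618)(106x^2+4x−1712) + (−(3510/2809)x+14040/2809)
  106x^2+4x−1712 = (−(148877/1755)x−601126/1755)(−(3510/2809)x+14040/2809) + (0)
Last nonzero remainder: −(3510/2809)x+14040/2809. Dividing through by −3510/2809 gives the monic gcd x−4.

−4+x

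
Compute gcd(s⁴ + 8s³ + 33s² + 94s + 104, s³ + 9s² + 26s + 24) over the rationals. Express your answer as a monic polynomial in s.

By polynomial division,
  s⁴ + 8s³ + 33s² + 94s + 104 = (s - 1)(s³ + 9s² + 26s + 24) + (16s² + 96s + 128)
  s³ + 9s² + 26s + 24 = ((1/16)s + 3/16)(16s² + 96s + 128) + (0)
Last nonzero remainder: 16s² + 96s + 128. Dividing through by 16 gives the monic gcd s² + 6s + 8.

s² + 6s + 8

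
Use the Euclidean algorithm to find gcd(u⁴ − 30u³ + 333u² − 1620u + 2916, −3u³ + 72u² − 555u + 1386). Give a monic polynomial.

u − 6

Repeated division with remainder:
  u⁴ − 30u³ + 333u² − 1620u + 2916 = (−(1/3)u + 2)(−3u³ + 72u² − 555u + 1386) + (4u² − 48u + 144)
  −3u³ + 72u² − 555u + 1386 = (−(3/4)u + 9)(4u² − 48u + 144) + (−15u + 90)
  4u² − 48u + 144 = (−(4/15)u + 8/5)(−15u + 90) + (0)
Last nonzero remainder: −15u + 90. Dividing through by −15 gives the monic gcd u − 6.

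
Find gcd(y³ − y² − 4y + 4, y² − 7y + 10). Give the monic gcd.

y − 2

Apply the Euclidean algorithm:
  y³ − y² − 4y + 4 = (y + 6)(y² − 7y + 10) + (28y − 56)
  y² − 7y + 10 = ((1/28)y − 5/28)(28y − 56) + (0)
Last nonzero remainder: 28y − 56. Dividing through by 28 gives the monic gcd y − 2.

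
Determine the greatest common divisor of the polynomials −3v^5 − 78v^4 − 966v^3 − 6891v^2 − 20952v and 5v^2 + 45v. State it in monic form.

v^2 + 9v

By polynomial division,
  −3v^5 − 78v^4 − 966v^3 − 6891v^2 − 20952v = (−(3/5)v^3 − (51/5)v^2 − (507/5)v − 2328/5)(5v^2 + 45v) + (0)
Last nonzero remainder: 5v^2 + 45v. Dividing through by 5 gives the monic gcd v^2 + 9v.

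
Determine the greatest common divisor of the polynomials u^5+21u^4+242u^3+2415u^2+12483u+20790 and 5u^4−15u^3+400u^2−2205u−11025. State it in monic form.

By polynomial division,
  u^5+21u^4+242u^3+2415u^2+12483u+20790 = ((1/5)u+24/5)(5u^4−15u^3+400u^2−2205u−11025) + (234u^3+936u^2+25272u+73710)
  5u^4−15u^3+400u^2−2205u−11025 = ((5/234)u−35/234)(234u^3+936u^2+25272u+73710) + (0)
Last nonzero remainder: 234u^3+936u^2+25272u+73710. Dividing through by 234 gives the monic gcd u^3+4u^2+108u+315.

u^3+4u^2+108u+315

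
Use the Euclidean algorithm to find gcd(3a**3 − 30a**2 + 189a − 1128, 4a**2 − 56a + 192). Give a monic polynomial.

a − 8

Repeated division with remainder:
  3a**3 − 30a**2 + 189a − 1128 = ((3/4)a + 3)(4a**2 − 56a + 192) + (213a − 1704)
  4a**2 − 56a + 192 = ((4/213)a − 8/71)(213a − 1704) + (0)
Last nonzero remainder: 213a − 1704. Dividing through by 213 gives the monic gcd a − 8.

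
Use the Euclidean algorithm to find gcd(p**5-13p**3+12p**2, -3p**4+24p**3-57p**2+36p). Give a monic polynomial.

p**3-4p**2+3p

Repeated division with remainder:
  p**5-13p**3+12p**2 = (-(1/3)p-8/3)(-3p**4+24p**3-57p**2+36p) + (32p**3-128p**2+96p)
  -3p**4+24p**3-57p**2+36p = (-(3/32)p+3/8)(32p**3-128p**2+96p) + (0)
Last nonzero remainder: 32p**3-128p**2+96p. Dividing through by 32 gives the monic gcd p**3-4p**2+3p.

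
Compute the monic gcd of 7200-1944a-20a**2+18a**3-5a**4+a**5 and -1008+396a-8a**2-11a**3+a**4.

144-36a-4a**2+a**3

Apply the Euclidean algorithm:
  a**5-5a**4+18a**3-20a**2-1944a+7200 = (a+6)(a**4-11a**3-8a**2+396a-1008) + (92a**3-368a**2-3312a+13248)
  a**4-11a**3-8a**2+396a-1008 = ((1/92)a-7/92)(92a**3-368a**2-3312a+13248) + (0)
Last nonzero remainder: 92a**3-368a**2-3312a+13248. Dividing through by 92 gives the monic gcd a**3-4a**2-36a+144.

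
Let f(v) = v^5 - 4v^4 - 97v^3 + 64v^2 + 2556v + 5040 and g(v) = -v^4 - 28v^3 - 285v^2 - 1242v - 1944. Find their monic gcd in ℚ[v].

Apply the Euclidean algorithm:
  v^5 - 4v^4 - 97v^3 + 64v^2 + 2556v + 5040 = (-v + 32)(-v^4 - 28v^3 - 285v^2 - 1242v - 1944) + (514v^3 + 7942v^2 + 40356v + 67248)
  -v^4 - 28v^3 - 285v^2 - 1242v - 1944 = (-(1/514)v - 3225/132098)(514v^3 + 7942v^2 + 40356v + 67248) + (-(831744/66049)v^2 - (8317440/66049)v - 19961856/66049)
  514v^3 + 7942v^2 + 40356v + 67248 = (-(16974593/415872)v - 30844883/138624)(-(831744/66049)v^2 - (8317440/66049)v - 19961856/66049) + (0)
Last nonzero remainder: -(831744/66049)v^2 - (8317440/66049)v - 19961856/66049. Dividing through by -831744/66049 gives the monic gcd v^2 + 10v + 24.

v^2 + 10v + 24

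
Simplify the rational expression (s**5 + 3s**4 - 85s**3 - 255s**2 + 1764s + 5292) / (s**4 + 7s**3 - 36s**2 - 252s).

Repeated division with remainder:
  s**5 + 3s**4 - 85s**3 - 255s**2 + 1764s + 5292 = (s - 4)(s**4 + 7s**3 - 36s**2 - 252s) + (-21s**3 - 147s**2 + 756s + 5292)
  s**4 + 7s**3 - 36s**2 - 252s = (-(1/21)s)(-21s**3 - 147s**2 + 756s + 5292) + (0)
Last nonzero remainder: -21s**3 - 147s**2 + 756s + 5292. Dividing through by -21 gives the monic gcd s**3 + 7s**2 - 36s - 252.
Cancel s**3 + 7s**2 - 36s - 252 from numerator and denominator to get the reduced form.

(s**2 - 4s - 21)/(s)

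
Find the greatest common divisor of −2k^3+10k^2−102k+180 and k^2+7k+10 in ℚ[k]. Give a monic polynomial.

1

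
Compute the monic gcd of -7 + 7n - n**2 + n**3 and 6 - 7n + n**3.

Repeated division with remainder:
  n**3 - n**2 + 7n - 7 = (n**3 - 7n + 6) + (-n**2 + 14n - 13)
  n**3 - 7n + 6 = (-n - 14)(-n**2 + 14n - 13) + (176n - 176)
  -n**2 + 14n - 13 = (-(1/176)n + 13/176)(176n - 176) + (0)
Last nonzero remainder: 176n - 176. Dividing through by 176 gives the monic gcd n - 1.

-1 + n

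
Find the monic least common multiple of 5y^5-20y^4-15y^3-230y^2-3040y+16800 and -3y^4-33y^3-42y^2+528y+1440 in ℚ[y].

y^7+6y^6-19y^5-172y^4-1140y^3-3824y^2+19008y+80640

Euclidean algorithm in ℚ[y]:
  5y^5-20y^4-15y^3-230y^2-3040y+16800 = (-(5/3)y+25)(-3y^4-33y^3-42y^2+528y+1440) + (740y^3+1700y^2-13840y-19200)
  -3y^4-33y^3-42y^2+528y+1440 = (-(3/740)y-483/13690)(740y^3+1700y^2-13840y-19200) + (-(52200/1369)y^2-(52200/1369)y+1044000/1369)
  740y^3+1700y^2-13840y-19200 = (-(50653/2610)y-10952/435)(-(52200/1369)y^2-(52200/1369)y+1044000/1369) + (0)
Last nonzero remainder: -(52200/1369)y^2-(52200/1369)y+1044000/1369. Dividing through by -52200/1369 gives the monic gcd y^2+y-20.
Then lcm(f, g) = f·g / gcd(f, g); expanding and making the result monic gives the answer.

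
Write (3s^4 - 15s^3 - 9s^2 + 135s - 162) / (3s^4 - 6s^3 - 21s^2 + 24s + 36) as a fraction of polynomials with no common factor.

Euclidean algorithm in ℚ[s]:
  3s^4 - 15s^3 - 9s^2 + 135s - 162 = (3s^4 - 6s^3 - 21s^2 + 24s + 36) + (-9s^3 + 12s^2 + 111s - 198)
  3s^4 - 6s^3 - 21s^2 + 24s + 36 = (-(1/3)s + 2/9)(-9s^3 + 12s^2 + 111s - 198) + ((40/3)s^2 - (200/3)s + 80)
  -9s^3 + 12s^2 + 111s - 198 = (-(27/40)s - 99/40)((40/3)s^2 - (200/3)s + 80) + (0)
Last nonzero remainder: (40/3)s^2 - (200/3)s + 80. Dividing through by 40/3 gives the monic gcd s^2 - 5s + 6.
Cancel s^2 - 5s + 6 from numerator and denominator to get the reduced form.

(s^2 - 9)/(s^2 + 3s + 2)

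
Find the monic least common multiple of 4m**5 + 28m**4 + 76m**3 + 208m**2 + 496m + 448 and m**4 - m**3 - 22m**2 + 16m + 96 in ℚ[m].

m**7 - 18m**5 + 3m**4 - 12m**3 - 132m**2 + 704m + 1344

Repeated division with remainder:
  4m**5 + 28m**4 + 76m**3 + 208m**2 + 496m + 448 = (4m + 32)(m**4 - m**3 - 22m**2 + 16m + 96) + (196m**3 + 848m**2 - 400m - 2624)
  m**4 - m**3 - 22m**2 + 16m + 96 = ((1/196)m - 261/9604)(196m**3 + 848m**2 - 400m - 2624) + ((7410/2401)m**2 + (44460/2401)m + 59280/2401)
  196m**3 + 848m**2 - 400m - 2624 = ((235298/3705)m - 393764/3705)((7410/2401)m**2 + (44460/2401)m + 59280/2401) + (0)
Last nonzero remainder: (7410/2401)m**2 + (44460/2401)m + 59280/2401. Dividing through by 7410/2401 gives the monic gcd m**2 + 6m + 8.
Then lcm(f, g) = f·g / gcd(f, g); expanding and making the result monic gives the answer.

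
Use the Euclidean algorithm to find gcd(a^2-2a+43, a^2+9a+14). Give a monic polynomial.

Repeated division with remainder:
  a^2-2a+43 = (a^2+9a+14) + (-11a+29)
  a^2+9a+14 = (-(1/11)a-128/121)(-11a+29) + (5406/121)
  -11a+29 = (-(1331/5406)a+3509/5406)(5406/121) + (0)
The last nonzero remainder is the constant 5406/121, so the polynomials are coprime and gcd = 1.

1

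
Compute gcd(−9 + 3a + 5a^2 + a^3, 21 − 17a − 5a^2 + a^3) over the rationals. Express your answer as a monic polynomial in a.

Repeated division with remainder:
  a^3 + 5a^2 + 3a − 9 = (a^3 − 5a^2 − 17a + 21) + (10a^2 + 20a − 30)
  a^3 − 5a^2 − 17a + 21 = ((1/10)a − 7/10)(10a^2 + 20a − 30) + (0)
Last nonzero remainder: 10a^2 + 20a − 30. Dividing through by 10 gives the monic gcd a^2 + 2a − 3.

−3 + 2a + a^2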